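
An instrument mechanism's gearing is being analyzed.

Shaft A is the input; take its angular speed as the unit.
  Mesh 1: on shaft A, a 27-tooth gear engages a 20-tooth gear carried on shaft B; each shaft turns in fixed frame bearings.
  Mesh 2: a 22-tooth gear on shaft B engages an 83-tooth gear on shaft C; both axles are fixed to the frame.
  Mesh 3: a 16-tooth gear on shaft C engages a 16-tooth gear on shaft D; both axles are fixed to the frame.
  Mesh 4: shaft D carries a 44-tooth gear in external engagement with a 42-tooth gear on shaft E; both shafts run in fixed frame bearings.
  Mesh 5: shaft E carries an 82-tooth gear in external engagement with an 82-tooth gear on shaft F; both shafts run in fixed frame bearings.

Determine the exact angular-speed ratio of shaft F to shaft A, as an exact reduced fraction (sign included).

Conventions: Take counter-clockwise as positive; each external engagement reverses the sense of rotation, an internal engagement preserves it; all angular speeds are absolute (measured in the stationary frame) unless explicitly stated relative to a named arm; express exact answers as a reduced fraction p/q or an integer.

class = fixed-axis compound train [5 meshes; 5 ratios multiply, 5 sense flips]
mesh 1 [27T→20T]: running ratio 27/20, sense −
mesh 2 [22T→83T]: running ratio 297/830, sense +
mesh 3 [16T→16T]: running ratio 297/830, sense −
mesh 4 [44T→42T]: running ratio 1089/2905, sense +
mesh 5 [82T→82T]: running ratio 1089/2905, sense −
ω_out/ω_in = -1089/2905

-1089/2905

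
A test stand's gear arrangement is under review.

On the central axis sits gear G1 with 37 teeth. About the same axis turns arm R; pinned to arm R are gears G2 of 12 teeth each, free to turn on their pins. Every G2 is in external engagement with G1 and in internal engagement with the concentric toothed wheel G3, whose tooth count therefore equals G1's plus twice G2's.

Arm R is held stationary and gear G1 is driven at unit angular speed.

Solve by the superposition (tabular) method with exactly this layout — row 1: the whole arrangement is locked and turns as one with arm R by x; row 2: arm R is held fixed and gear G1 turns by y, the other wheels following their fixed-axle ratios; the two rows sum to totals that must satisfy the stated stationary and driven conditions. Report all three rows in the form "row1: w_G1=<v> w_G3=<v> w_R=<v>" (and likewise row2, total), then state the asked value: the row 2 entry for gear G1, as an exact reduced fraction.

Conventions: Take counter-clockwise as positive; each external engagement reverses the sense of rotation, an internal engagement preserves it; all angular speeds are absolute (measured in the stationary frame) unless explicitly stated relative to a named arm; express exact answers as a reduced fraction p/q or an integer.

recognized (axles ride arm R): planetary set, 37/12/61 teeth
row 1: whole set turns with the arm by x
row 2 (arm held, sun turns y): ω_ring = −(37/61)·y, ω_arm = 0
boundary: total ω_arm = x = 0 and total ω_sun = x + y = 1  ⇒  y = 1, x = 0
row 2 ring = −(37/61)·1 = -37/61
totals (row 1 + row 2): sun 0 + 1 = 1, ring 0 + (-37/61) = -37/61, arm 0 + 0 = 0
asked cell (row2, sun) = 1

row1: w_G1=0 w_G3=0 w_R=0
row2: w_G1=1 w_G3=-37/61 w_R=0
total: w_G1=1 w_G3=-37/61 w_R=0
asked value: 1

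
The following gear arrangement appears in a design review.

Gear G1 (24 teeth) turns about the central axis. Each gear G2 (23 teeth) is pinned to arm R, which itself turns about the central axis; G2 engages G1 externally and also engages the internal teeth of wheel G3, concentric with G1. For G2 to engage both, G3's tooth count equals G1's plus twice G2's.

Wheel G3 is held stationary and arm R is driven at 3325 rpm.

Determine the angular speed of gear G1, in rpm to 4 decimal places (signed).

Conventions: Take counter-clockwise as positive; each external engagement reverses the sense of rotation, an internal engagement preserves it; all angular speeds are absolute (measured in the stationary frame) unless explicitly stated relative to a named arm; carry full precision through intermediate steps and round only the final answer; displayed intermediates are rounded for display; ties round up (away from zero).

+13022.9167 rpm

class = planetary set [G3 = 24+2·23 = 70; Willis about the carrier]
normalise by the input: solve with ω_arm = 1, then scale by 3325 rpm
ring teeth: 24 + 2·23 = 70
24(ω_sun−ω_arm) = −70(ω_ring−ω_arm),  ω_ring = 0, ω_arm = 1
ω_sun = 1 − (70/24)(0−1) = 47/12
scale: ω_sun = 47/12 × 3325 rpm = +13022.9167 rpm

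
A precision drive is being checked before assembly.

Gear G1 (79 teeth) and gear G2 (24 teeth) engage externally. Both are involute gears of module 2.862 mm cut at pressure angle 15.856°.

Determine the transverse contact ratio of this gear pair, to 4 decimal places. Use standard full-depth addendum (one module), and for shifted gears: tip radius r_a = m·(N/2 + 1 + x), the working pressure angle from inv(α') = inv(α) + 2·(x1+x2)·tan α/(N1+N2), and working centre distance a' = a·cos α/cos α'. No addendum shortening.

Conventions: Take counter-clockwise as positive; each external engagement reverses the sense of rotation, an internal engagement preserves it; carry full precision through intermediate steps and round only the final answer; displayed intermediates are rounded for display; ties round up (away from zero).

recognized (one external pair, fixed centres): single-mesh tooth geometry, m = 2.862, N1 = 79, N2 = 24
base radii: r_b1 = 108.747645, r_b2 = 33.037259
tip radii: r_a1 = 115.911000, r_a2 = 37.206000
no profile shift: α' = α, a' = a
action lengths: √(r_a1²−r_b1²) = 40.116201, √(r_a2²−r_b2²) = 17.112158
base pitch p_b = π·m·cos α = 8.649134
CR = (40.116201 + 17.112158 − 147.393000·sin 15.85600°)/8.649134 = 1.960608
contact ratio ≈ 1.9606

1.9606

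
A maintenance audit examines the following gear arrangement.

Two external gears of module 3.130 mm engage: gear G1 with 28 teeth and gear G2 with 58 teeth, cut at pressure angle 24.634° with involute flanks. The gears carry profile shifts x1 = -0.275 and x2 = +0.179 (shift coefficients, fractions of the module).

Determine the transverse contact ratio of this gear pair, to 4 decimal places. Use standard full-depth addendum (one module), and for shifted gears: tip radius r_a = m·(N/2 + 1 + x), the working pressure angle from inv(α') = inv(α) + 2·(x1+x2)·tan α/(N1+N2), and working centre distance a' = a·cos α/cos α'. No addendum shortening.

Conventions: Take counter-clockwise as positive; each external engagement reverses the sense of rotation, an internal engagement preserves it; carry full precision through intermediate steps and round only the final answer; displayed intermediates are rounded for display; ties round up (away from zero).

recognized (one external pair, fixed centres): single-mesh tooth geometry, m = 3.130, N1 = 28, N2 = 58
base radii: r_b1 = 39.831895, r_b2 = 82.508925
tip radii: r_a1 = 46.089250, r_a2 = 94.460270
inv(α') = inv(24.634°) + 2·(-0.275+0.179)·tan α/(28+58) = 0.02758558  ⇒  α' = 24.35139°
a' = a·cos α / cos α' = 134.5900·cos 24.634°/cos 24.35139° = 134.287898
action lengths: √(r_a1²−r_b1²) = 23.187047, √(r_a2²−r_b2²) = 45.989346
base pitch p_b = π·m·cos α = 8.938256
CR = (23.187047 + 45.989346 − 134.287898·sin 24.35139°)/8.938256 = 1.544513
contact ratio ≈ 1.5445

1.5445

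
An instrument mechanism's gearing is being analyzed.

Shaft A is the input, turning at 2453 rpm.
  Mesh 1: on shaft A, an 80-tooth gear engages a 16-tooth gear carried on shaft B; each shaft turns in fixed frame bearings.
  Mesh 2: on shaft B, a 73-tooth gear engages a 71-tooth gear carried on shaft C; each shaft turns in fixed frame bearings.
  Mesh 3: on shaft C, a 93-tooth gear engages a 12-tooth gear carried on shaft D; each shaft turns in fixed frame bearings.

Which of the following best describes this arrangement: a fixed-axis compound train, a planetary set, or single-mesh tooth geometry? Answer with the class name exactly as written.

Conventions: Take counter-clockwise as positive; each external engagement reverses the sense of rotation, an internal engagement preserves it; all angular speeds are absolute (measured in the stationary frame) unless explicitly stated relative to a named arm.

fixed-axis compound train

topology: fixed-axis compound train — 3 meshes, A→D
classification: fixed-axis compound train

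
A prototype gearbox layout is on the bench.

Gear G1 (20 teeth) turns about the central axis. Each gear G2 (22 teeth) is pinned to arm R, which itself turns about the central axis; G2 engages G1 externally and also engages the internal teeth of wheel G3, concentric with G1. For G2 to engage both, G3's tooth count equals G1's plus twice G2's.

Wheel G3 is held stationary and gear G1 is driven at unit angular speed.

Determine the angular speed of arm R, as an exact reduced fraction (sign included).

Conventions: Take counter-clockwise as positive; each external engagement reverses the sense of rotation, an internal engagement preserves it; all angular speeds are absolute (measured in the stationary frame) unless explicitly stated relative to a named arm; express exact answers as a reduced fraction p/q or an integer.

5/21

planetary set (20T centre, 22T on arm, 64T internal) — Willis relation
ring teeth: 20 + 2·22 = 64
20(ω_sun−ω_arm) = −64(ω_ring−ω_arm),  ω_ring = 0, ω_sun = 1
20(1−ω_arm) = −64(0−ω_arm)  ⇒  84·ω_arm = 20  ⇒  ω_arm = 5/21
exact speed ratio = 5/21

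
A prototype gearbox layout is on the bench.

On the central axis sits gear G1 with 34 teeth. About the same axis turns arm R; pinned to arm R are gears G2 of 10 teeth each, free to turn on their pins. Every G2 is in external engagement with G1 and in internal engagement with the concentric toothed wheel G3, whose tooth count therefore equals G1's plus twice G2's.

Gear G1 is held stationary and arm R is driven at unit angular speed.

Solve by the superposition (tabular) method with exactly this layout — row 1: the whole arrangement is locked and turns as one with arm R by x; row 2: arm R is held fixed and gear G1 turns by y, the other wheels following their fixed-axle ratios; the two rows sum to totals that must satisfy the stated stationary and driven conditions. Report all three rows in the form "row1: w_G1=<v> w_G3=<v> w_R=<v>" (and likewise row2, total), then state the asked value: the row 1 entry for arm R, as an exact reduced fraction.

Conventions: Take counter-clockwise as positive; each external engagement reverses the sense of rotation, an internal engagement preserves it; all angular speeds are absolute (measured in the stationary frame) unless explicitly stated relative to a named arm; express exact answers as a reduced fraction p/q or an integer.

recognized (axles ride arm R): planetary set, 34/10/54 teeth
row 1 (train locked, turned with arm): all members turn x
superposition row 2 [arm held]: sun y, ring −(34/54)·y, arm 0
boundary: total ω_sun = x + y = 0 and total ω_arm = x = 1  ⇒  y = -1, x = 1
row 2 ring = −(34/54)·(-1) = 17/27
totals (row 1 + row 2): sun 1 + (-1) = 0, ring 1 + 17/27 = 44/27, arm 1 + 0 = 1
asked cell (row1, arm) = 1

row1: w_G1=1 w_G3=1 w_R=1
row2: w_G1=-1 w_G3=17/27 w_R=0
total: w_G1=0 w_G3=44/27 w_R=1
asked value: 1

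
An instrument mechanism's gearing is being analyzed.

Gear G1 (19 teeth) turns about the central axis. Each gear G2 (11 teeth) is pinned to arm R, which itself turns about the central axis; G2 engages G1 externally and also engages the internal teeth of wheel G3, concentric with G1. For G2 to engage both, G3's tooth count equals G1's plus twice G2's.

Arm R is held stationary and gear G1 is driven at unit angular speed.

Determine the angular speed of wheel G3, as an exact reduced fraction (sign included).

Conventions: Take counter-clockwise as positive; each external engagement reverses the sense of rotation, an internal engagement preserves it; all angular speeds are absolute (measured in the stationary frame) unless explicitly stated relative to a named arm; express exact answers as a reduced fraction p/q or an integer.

-19/41

recognized (axles ride arm R): planetary set, 19/11/41 teeth
ring teeth: 19 + 2·11 = 41
19(ω_sun−ω_arm) = −41(ω_ring−ω_arm),  ω_arm = 0, ω_sun = 1
ω_ring = 0 − (19/41)(1−0) = -19/41
exact speed ratio = -19/41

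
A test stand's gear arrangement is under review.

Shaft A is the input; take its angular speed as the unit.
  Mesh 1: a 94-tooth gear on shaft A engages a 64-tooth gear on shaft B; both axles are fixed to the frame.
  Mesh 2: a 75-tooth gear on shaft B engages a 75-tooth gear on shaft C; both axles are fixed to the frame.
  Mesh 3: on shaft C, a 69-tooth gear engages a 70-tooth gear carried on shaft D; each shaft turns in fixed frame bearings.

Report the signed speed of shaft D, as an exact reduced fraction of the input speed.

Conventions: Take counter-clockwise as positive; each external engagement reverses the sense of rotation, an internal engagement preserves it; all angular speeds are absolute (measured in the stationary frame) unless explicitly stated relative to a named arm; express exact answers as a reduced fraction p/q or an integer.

3-mesh fixed-axis compound train (all bearings frame-fixed)
mesh 1 [94T→64T]: |ω|/ω_in = 1×94/64 = 47/32, sense flips to −
mesh 2 [75T→75T]: |ω|/ω_in = (47/32)×75/75 = 47/32, sense flips to +
mesh 3 [69T→70T]: |ω|/ω_in = (47/32)×69/70 = 3243/2240, sense flips to −
signed output speed (× input speed) = -3243/2240

-3243/2240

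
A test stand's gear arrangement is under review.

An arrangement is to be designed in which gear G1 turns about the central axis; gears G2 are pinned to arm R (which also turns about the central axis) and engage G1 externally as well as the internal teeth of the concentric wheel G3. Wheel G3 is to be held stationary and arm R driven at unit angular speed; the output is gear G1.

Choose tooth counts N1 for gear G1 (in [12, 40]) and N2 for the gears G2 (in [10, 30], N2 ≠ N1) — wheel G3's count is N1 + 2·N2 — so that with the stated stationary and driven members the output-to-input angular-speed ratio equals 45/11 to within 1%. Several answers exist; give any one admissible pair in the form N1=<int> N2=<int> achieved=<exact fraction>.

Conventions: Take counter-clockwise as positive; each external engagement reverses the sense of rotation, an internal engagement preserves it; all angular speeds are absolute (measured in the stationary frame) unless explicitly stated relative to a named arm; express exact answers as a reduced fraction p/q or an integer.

class = planetary set [ratio 45/11 wanted; Willis about the carrier]
Willis with ω_ring = 0: ω_sun/ω_arm = (N1+N3)/N1; set equal to 45/11  ⇒  N3/N1 = 45/11 − 1 = 34/11
N3 = N1 + 2·N2  ⇒  N2/N1 = (N3/N1 − 1)/2 = (34/11 − 1)/2 = 23/22
smallest multiple with N1 ≥ 12 and N2 ≥ 10: k = 1  ⇒  N1 = 1·22 = 22, N2 = 1·23 = 23 (N1 ≤ 40, N2 ≤ 30, N2 ≠ N1 ✓), N3 = 22 + 2·23 = 68
check: (N1+N3)/N1 with N1 = 22, N3 = 68 gives 45/11; |achieved − target| = 0 ≤ 9/220 ✓

N1=22 N2=23 achieved=45/11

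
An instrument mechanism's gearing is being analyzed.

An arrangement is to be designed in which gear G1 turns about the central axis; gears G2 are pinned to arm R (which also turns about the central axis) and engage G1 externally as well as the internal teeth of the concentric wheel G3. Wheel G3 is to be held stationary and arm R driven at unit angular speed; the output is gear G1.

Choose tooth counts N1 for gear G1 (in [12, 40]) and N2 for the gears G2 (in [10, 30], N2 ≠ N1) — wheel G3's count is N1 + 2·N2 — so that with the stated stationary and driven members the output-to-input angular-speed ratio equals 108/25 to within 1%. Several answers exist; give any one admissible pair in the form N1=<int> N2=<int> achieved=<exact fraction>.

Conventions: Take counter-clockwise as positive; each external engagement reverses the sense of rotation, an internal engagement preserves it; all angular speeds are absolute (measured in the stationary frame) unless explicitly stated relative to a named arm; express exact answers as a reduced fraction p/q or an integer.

N1=25 N2=29 achieved=108/25

class = planetary set [ratio 108/25 wanted; Willis about the carrier]
Willis with ω_ring = 0: ω_sun/ω_arm = (N1+N3)/N1; set equal to 108/25  ⇒  N3/N1 = 108/25 − 1 = 83/25
N3 = N1 + 2·N2  ⇒  N2/N1 = (N3/N1 − 1)/2 = (83/25 − 1)/2 = 29/25
smallest multiple with N1 ≥ 12 and N2 ≥ 10: k = 1  ⇒  N1 = 1·25 = 25, N2 = 1·29 = 29 (N1 ≤ 40, N2 ≤ 30, N2 ≠ N1 ✓), N3 = 25 + 2·29 = 83
check: (N1+N3)/N1 with N1 = 25, N3 = 83 gives 108/25; |achieved − target| = 0 ≤ 27/625 ✓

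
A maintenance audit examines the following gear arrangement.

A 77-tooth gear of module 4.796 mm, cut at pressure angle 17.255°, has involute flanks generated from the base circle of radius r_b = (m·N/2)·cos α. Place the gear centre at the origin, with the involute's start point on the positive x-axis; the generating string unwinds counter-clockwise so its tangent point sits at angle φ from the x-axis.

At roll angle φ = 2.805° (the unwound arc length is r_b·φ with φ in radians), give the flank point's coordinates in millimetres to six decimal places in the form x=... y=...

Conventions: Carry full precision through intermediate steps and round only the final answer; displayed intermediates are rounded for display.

class = single-mesh tooth geometry [base-circle involute, m = 4.796, 77T]
pitch radius r_p = m·N/2 = 4.796·77/2 = 184.646000
base radius r_b = r_p·cos α = 184.646000·cos 17.255° = 176.335834
roll angle φ = 2.805° = 0.04895649 rad
x = r_b·(cos φ + φ·sin φ) = 176.547022
y = r_b·(sin φ − φ·cos φ) = 0.006895

x=176.547022 y=0.006895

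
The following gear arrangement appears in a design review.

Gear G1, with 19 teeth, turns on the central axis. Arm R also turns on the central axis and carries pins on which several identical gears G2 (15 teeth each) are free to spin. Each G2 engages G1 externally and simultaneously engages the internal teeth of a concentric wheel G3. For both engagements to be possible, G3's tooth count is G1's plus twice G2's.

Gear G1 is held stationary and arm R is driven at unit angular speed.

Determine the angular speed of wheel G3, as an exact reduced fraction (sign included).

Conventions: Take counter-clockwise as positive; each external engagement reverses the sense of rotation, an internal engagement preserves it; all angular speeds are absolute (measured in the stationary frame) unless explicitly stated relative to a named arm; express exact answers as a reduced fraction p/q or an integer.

68/49

recognized (axles ride arm R): planetary set, 19/15/49 teeth
ring teeth: 19 + 2·15 = 49
19(ω_sun−ω_arm) = −49(ω_ring−ω_arm),  ω_sun = 0, ω_arm = 1
ω_ring = 1 − (19/49)(0−1) = 68/49
exact speed ratio = 68/49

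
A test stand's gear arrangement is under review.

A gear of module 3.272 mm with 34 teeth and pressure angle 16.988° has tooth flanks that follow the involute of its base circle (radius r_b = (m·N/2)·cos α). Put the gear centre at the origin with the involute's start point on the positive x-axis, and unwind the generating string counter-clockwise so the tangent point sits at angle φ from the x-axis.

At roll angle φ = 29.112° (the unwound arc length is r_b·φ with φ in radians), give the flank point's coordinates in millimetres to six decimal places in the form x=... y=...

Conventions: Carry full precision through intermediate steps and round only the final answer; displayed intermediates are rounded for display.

x=59.626834 y=2.266520

topology: single-mesh involute geometry — m = 3.272, N = 34
pitch radius r_p = m·N/2 = 3.272·34/2 = 55.624000
base radius r_b = r_p·cos α = 55.624000·cos 16.988° = 53.196901
roll angle φ = 29.112° = 0.50810025 rad
x = r_b·(cos φ + φ·sin φ) = 59.626834
y = r_b·(sin φ − φ·cos φ) = 2.266520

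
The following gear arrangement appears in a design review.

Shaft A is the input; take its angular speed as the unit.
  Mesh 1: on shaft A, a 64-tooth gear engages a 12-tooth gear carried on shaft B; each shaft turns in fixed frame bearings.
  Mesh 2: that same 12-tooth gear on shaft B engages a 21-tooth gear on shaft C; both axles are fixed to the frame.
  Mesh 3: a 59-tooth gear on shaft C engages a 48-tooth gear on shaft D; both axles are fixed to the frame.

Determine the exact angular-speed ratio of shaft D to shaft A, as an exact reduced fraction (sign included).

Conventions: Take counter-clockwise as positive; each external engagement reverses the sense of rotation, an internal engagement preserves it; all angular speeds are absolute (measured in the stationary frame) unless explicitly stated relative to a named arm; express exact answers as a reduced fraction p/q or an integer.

-236/63

class = fixed-axis compound train [3 meshes; 3 ratios multiply, 3 sense flips]
mesh 1 [64T→12T]: running ratio 16/3, sense −
mesh 2 [12T→21T]: running ratio 64/21, sense +
mesh 3 [59T→48T]: running ratio 236/63, sense −
ω_out/ω_in = -236/63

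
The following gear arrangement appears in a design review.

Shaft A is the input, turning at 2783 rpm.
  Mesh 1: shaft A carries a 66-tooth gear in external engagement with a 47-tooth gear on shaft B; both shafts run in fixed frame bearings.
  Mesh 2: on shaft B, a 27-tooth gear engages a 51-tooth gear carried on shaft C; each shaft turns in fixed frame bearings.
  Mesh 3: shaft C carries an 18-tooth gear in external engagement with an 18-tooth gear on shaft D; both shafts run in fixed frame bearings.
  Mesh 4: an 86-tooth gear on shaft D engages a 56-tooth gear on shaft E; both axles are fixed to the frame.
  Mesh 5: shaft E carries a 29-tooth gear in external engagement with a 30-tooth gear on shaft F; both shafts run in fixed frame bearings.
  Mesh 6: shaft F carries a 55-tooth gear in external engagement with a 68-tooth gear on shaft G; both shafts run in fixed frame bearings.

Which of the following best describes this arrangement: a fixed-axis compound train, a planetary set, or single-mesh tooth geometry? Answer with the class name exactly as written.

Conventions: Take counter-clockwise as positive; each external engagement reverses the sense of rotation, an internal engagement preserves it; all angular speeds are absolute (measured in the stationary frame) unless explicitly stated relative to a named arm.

fixed-axis compound train

6-mesh fixed-axis compound train (all bearings frame-fixed)
classification: fixed-axis compound train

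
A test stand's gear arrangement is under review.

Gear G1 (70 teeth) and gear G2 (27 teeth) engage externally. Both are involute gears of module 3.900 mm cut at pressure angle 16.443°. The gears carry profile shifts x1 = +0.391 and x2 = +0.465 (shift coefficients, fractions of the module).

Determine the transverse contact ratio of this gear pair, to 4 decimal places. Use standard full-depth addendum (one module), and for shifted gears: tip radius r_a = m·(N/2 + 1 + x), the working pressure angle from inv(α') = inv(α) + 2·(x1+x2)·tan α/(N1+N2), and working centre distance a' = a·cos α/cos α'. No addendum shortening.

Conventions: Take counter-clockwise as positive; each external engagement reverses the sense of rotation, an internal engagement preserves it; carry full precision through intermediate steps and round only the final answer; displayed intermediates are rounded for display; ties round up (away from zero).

1.7462

recognized (one external pair, fixed centres): single-mesh tooth geometry, m = 3.900, N1 = 70, N2 = 27
base radii: r_b1 = 130.917397, r_b2 = 50.496710
tip radii: r_a1 = 141.924900, r_a2 = 58.363500
inv(α') = inv(16.443°) + 2·(+0.391+0.465)·tan α/(70+27) = 0.01335612  ⇒  α' = 19.30451°
a' = a·cos α / cos α' = 189.1500·cos 16.443°/cos 19.30451° = 192.221785
action lengths: √(r_a1²−r_b1²) = 54.802485, √(r_a2²−r_b2²) = 29.263978
base pitch p_b = π·m·cos α = 11.751118
CR = (54.802485 + 29.263978 − 192.221785·sin 19.30451°)/11.751118 = 1.746228
contact ratio ≈ 1.7462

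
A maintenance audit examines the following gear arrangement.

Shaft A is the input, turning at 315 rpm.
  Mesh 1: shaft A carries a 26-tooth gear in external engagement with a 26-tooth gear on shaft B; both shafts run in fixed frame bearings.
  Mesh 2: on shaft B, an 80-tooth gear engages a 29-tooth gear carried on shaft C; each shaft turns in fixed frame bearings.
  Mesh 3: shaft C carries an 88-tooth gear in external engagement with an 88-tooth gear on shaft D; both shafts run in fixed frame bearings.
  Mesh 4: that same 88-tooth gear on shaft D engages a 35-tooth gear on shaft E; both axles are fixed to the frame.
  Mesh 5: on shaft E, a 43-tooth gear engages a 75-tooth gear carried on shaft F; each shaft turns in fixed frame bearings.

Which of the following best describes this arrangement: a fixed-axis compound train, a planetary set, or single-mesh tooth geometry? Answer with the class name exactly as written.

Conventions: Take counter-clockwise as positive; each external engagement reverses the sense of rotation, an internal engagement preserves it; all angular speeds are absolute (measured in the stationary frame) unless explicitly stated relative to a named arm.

fixed-axis compound train

5-mesh fixed-axis compound train (all bearings frame-fixed)
classification: fixed-axis compound train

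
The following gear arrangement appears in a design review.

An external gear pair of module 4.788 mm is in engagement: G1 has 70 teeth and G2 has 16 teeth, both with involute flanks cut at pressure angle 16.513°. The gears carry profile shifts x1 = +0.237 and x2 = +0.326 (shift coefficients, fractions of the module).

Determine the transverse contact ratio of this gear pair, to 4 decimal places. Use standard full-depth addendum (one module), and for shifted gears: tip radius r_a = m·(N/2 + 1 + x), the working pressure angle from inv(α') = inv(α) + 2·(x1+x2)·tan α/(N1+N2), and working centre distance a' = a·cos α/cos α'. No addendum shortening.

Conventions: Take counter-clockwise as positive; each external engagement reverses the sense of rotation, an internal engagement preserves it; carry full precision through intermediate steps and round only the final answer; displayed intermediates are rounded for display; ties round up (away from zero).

1.6654

single-mesh involute tooth geometry (70T engaging 16T at module 4.788)
base radii: r_b1 = 160.668208, r_b2 = 36.724162
tip radii: r_a1 = 173.502756, r_a2 = 44.652888
inv(α') = inv(16.513°) + 2·(+0.237+0.326)·tan α/(70+16) = 0.01213565  ⇒  α' = 18.71544°
a' = a·cos α / cos α' = 205.8840·cos 16.513°/cos 18.71544° = 208.412416
action lengths: √(r_a1²−r_b1²) = 65.489948, √(r_a2²−r_b2²) = 25.401109
base pitch p_b = π·m·cos α = 14.421545
CR = (65.489948 + 25.401109 − 208.412416·sin 18.71544°)/14.421545 = 1.665434
contact ratio ≈ 1.6654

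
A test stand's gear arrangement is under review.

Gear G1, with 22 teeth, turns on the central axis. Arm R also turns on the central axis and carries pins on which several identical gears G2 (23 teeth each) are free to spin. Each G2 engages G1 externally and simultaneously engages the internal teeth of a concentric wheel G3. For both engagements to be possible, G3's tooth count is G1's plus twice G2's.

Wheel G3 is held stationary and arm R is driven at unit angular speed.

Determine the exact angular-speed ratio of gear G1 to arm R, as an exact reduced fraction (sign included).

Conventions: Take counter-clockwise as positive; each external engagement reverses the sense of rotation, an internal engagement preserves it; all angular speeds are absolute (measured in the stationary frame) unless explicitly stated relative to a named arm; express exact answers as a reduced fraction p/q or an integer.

class = planetary set [G3 = 22+2·23 = 68; Willis about the carrier]
ring teeth: 22 + 2·23 = 68
22(ω_sun−ω_arm) = −68(ω_ring−ω_arm),  ω_ring = 0, ω_arm = 1
ω_sun = 1 − (68/22)(0−1) = 45/11
ω_out/ω_in = 45/11

45/11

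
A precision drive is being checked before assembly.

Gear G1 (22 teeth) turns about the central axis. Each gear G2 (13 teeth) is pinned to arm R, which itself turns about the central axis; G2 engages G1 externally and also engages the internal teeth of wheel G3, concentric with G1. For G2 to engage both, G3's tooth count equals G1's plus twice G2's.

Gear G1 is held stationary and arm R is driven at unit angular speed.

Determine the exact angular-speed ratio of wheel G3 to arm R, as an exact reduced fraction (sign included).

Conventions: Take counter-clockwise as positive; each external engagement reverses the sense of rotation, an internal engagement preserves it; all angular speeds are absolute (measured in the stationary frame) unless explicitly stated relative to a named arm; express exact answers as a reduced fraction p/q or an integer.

35/24

class = planetary set [G3 = 22+2·13 = 48; Willis about the carrier]
ring teeth: 22 + 2·13 = 48
22(ω_sun−ω_arm) = −48(ω_ring−ω_arm),  ω_sun = 0, ω_arm = 1
ω_ring = 1 − (22/48)(0−1) = 35/24
ω_out/ω_in = 35/24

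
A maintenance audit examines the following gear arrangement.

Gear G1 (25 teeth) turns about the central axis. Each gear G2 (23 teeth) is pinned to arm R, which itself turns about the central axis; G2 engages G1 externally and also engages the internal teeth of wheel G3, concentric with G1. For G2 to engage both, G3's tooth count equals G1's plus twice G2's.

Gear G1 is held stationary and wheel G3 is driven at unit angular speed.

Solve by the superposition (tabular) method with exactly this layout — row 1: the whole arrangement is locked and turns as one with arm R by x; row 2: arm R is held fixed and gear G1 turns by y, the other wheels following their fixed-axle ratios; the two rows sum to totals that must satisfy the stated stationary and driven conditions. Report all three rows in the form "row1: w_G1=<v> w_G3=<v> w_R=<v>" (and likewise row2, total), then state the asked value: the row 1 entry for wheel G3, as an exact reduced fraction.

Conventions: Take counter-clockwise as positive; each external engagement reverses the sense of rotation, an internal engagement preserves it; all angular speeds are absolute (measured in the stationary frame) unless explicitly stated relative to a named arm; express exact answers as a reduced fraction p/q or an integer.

row1: w_G1=71/96 w_G3=71/96 w_R=71/96
row2: w_G1=-71/96 w_G3=25/96 w_R=0
total: w_G1=0 w_G3=1 w_R=71/96
asked value: 71/96

topology: planetary set — G1 25T / G2 23T / G3 71T, arm = carrier (Willis)
row 1 — lock + rotate with arm: ω_sun = ω_ring = ω_arm = x
row 2 — arm fixed, fixed-axis ratios: sun y, ring −(25/71)·y, arm 0
boundary: total ω_sun = x + y = 0 and total ω_ring = x − (25/71)·y = 1  ⇒  y = -71/96, x = 71/96
row 2 ring = −(25/71)·(-71/96) = 25/96
totals (row 1 + row 2): sun 71/96 + (-71/96) = 0, ring 71/96 + 25/96 = 1, arm 71/96 + 0 = 71/96
asked cell (row1, ring) = 71/96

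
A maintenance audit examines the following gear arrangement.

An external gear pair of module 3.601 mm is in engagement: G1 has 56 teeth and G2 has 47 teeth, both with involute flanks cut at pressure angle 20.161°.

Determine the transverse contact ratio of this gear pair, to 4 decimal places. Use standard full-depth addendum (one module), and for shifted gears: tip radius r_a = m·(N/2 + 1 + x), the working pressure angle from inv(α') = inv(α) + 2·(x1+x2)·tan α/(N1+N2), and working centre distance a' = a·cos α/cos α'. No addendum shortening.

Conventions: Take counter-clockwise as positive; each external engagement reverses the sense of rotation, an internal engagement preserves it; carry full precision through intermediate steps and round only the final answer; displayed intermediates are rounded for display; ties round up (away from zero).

1.7501

recognized (one external pair, fixed centres): single-mesh tooth geometry, m = 3.601, N1 = 56, N2 = 47
base radii: r_b1 = 94.650051, r_b2 = 79.438436
tip radii: r_a1 = 104.429000, r_a2 = 88.224500
no profile shift: α' = α, a' = a
action lengths: √(r_a1²−r_b1²) = 44.122374, √(r_a2²−r_b2²) = 38.380950
base pitch p_b = π·m·cos α = 10.619711
CR = (44.122374 + 38.380950 − 185.451500·sin 20.16100°)/10.619711 = 1.750117
contact ratio ≈ 1.7501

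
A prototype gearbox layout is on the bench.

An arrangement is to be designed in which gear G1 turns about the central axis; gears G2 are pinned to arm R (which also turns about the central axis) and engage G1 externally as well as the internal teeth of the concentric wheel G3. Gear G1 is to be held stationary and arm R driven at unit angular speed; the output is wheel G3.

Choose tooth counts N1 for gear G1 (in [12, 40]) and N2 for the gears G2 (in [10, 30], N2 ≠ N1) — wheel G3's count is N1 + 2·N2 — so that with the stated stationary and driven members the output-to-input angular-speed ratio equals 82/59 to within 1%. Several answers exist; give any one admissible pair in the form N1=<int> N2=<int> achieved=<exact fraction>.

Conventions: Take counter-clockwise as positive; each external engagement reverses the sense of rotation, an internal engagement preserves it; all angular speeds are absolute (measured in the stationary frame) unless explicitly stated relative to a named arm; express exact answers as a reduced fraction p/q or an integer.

planetary set to be sized for 82/59 (Willis relation)
Willis with ω_sun = 0: ω_ring/ω_arm = (N1+N3)/N3; set equal to 82/59  ⇒  N3/N1 = 1/(82/59 − 1) = 59/23
N3 = N1 + 2·N2  ⇒  N2/N1 = (N3/N1 − 1)/2 = (59/23 − 1)/2 = 18/23
smallest multiple with N1 ≥ 12 and N2 ≥ 10: k = 1  ⇒  N1 = 1·23 = 23, N2 = 1·18 = 18 (N1 ≤ 40, N2 ≤ 30, N2 ≠ N1 ✓), N3 = 23 + 2·18 = 59
check: (N1+N3)/N3 with N1 = 23, N3 = 59 gives 82/59; |achieved − target| = 0 ≤ 41/2950 ✓

N1=23 N2=18 achieved=82/59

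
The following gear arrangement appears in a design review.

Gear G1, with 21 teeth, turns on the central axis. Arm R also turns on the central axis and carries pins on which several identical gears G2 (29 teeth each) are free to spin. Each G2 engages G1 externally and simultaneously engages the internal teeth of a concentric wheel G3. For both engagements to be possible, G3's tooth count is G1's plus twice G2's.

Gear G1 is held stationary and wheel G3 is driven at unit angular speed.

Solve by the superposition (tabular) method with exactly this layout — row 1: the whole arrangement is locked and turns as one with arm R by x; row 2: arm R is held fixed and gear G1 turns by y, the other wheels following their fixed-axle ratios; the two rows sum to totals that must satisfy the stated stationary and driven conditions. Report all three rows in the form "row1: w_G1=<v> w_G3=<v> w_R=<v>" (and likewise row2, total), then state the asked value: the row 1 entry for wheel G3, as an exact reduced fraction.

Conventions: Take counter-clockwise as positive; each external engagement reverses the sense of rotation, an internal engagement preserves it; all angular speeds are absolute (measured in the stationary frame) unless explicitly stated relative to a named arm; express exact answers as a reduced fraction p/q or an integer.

class = planetary set [G3 = 21+2·29 = 79; Willis about the carrier]
row 1: whole set turns with the arm by x
row 2: sun turns y, ring = −(21/79)·y, arm 0
boundary: total ω_sun = x + y = 0 and total ω_ring = x − (21/79)·y = 1  ⇒  y = -79/100, x = 79/100
row 2 ring = −(21/79)·(-79/100) = 21/100
totals (row 1 + row 2): sun 79/100 + (-79/100) = 0, ring 79/100 + 21/100 = 1, arm 79/100 + 0 = 79/100
asked cell (row1, ring) = 79/100

row1: w_G1=79/100 w_G3=79/100 w_R=79/100
row2: w_G1=-79/100 w_G3=21/100 w_R=0
total: w_G1=0 w_G3=1 w_R=79/100
asked value: 79/100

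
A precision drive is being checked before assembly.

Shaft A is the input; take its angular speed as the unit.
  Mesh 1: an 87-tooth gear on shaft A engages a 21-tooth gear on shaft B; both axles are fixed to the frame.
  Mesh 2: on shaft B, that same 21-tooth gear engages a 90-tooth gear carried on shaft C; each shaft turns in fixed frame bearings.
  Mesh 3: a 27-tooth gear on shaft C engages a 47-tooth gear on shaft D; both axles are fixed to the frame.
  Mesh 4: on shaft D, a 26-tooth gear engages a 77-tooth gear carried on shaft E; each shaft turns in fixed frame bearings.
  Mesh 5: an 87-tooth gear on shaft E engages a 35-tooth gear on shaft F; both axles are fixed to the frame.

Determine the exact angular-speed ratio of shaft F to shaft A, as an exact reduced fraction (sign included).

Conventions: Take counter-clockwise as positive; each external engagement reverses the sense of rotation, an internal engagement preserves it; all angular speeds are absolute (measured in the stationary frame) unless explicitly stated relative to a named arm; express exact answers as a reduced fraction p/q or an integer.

class = fixed-axis compound train [5 meshes; 5 ratios multiply, 5 sense flips]
mesh 1 [87T→21T]: running ratio 29/7, sense −
mesh 2 [21T→90T]: running ratio 29/30, sense +
mesh 3 [27T→47T]: running ratio 261/470, sense −
mesh 4 [26T→77T]: running ratio 3393/18095, sense +
mesh 5 [87T→35T]: running ratio 295191/633325, sense −
ω_out/ω_in = -295191/633325

-295191/633325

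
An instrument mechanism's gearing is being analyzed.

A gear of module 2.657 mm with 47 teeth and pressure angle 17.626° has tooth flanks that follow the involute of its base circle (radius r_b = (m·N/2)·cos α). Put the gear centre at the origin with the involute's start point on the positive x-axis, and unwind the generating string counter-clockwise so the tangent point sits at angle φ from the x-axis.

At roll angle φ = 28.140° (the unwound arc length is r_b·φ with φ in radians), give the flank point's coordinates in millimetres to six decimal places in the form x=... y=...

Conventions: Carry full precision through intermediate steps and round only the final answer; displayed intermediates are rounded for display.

x=66.258244 y=2.293758

topology: single-mesh involute geometry — m = 2.657, N = 47
pitch radius r_p = m·N/2 = 2.657·47/2 = 62.439500
base radius r_b = r_p·cos α = 62.439500·cos 17.626° = 59.508175
roll angle φ = 28.140° = 0.49113565 rad
x = r_b·(cos φ + φ·sin φ) = 66.258244
y = r_b·(sin φ − φ·cos φ) = 2.293758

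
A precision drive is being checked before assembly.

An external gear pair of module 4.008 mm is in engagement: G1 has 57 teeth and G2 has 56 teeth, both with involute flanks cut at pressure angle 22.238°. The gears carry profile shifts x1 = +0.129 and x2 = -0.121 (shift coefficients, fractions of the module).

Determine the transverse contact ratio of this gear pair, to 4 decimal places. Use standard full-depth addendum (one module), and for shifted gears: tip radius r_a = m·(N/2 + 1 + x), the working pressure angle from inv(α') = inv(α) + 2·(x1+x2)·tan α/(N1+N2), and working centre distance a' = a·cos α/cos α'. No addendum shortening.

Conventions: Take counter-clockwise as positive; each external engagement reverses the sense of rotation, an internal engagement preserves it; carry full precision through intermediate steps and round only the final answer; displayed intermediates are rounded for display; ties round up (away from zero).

1.6592

class = single-mesh tooth geometry [involute pair 57T × 56T, m = 4.008]
base radii: r_b1 = 105.731697, r_b2 = 103.876755
tip radii: r_a1 = 118.753032, r_a2 = 115.747032
inv(α') = inv(22.238°) + 2·(+0.129-0.121)·tan α/(57+56) = 0.02079790  ⇒  α' = 22.25782°
a' = a·cos α / cos α' = 226.4520·cos 22.238°/cos 22.25782° = 226.484050
action lengths: √(r_a1²−r_b1²) = 54.065616, √(r_a2²−r_b2²) = 51.058742
base pitch p_b = π·m·cos α = 11.654945
CR = (54.065616 + 51.058742 − 226.484050·sin 22.25782°)/11.654945 = 1.659199
contact ratio ≈ 1.6592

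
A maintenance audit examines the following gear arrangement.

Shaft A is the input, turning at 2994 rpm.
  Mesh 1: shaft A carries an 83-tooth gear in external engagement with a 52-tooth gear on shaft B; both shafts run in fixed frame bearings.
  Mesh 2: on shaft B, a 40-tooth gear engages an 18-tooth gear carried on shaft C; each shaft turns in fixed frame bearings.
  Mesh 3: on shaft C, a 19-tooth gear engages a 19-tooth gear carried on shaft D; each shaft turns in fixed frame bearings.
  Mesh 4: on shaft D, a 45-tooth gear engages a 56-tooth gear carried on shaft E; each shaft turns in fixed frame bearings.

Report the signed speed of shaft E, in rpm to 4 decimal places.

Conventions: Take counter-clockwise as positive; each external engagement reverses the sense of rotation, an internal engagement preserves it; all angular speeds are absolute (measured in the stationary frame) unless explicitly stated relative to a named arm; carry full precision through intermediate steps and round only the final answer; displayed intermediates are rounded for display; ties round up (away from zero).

+8533.7225 rpm

4-mesh fixed-axis compound train (all bearings frame-fixed)
mesh 1 [83T→52T]: ω = 2994.0000×83/52 = 4778.8846 rpm, sense flips to −
mesh 2 [40T→18T]: ω = 4778.8846×40/18 = 10619.7436 rpm, sense flips to +
mesh 3 [19T→19T]: ω = 10619.7436×19/19 = 10619.7436 rpm, sense flips to −
mesh 4 [45T→56T]: ω = 10619.7436×45/56 = 8533.7225 rpm, sense flips to +
signed output speed = +8533.7225 rpm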